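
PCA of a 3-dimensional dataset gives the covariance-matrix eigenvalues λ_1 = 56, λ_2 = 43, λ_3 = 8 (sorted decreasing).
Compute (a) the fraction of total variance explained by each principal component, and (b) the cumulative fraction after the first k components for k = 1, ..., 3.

Step 1 — total variance = trace(Sigma) = Σ λ_i = 56 + 43 + 8 = 107.

Step 2 — fraction explained by component i = λ_i / Σ λ:
  PC1: 56/107 = 0.5234
  PC2: 43/107 = 0.4019
  PC3: 8/107 = 0.0748

Step 3 — cumulative fraction after k components = (λ_1 + ... + λ_k) / Σ λ:
  k = 1: 56/107 = 0.5234
  k = 2: (56 + 43)/107 = 99/107 = 0.9252
  k = 3: (56 + 43 + 8)/107 = 107/107 = 1

Summary (fraction, with percent):

explained: PC1 0.5234 (52.34%), PC2 0.4019 (40.19%), PC3 0.0748 (7.48%);  cumulative: 0.5234, 0.9252, 1


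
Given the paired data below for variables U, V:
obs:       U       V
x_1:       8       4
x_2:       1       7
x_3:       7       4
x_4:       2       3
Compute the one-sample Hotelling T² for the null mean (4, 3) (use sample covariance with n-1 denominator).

Step 1 — sample mean vector:
  mean(U) = (8 + 1 + 7 + 2) / 4 = 18/4 = 4.5
  mean(V) = (4 + 7 + 4 + 3) / 4 = 18/4 = 4.5
  x̄ = (4.5, 4.5),  deviation x̄ - mu_0 = (4.5, 4.5) - (4, 3) = (0.5, 1.5).

Step 2 — sample covariance matrix, S[i,j] = (1/(n-1)) · Σ_k (x_{k,i} - mean_i) · (x_{k,j} - mean_j), divisor n-1 = 3:
  S[U,U] = ((3.5)·(3.5) + (-3.5)·(-3.5) + (2.5)·(2.5) + (-2.5)·(-2.5)) / 3 = 37/3 = 12.3333
  S[U,V] = ((3.5)·(-0.5) + (-3.5)·(2.5) + (2.5)·(-0.5) + (-2.5)·(-1.5)) / 3 = -8/3 = -2.6667
  S[V,V] = ((-0.5)·(-0.5) + (2.5)·(2.5) + (-0.5)·(-0.5) + (-1.5)·(-1.5)) / 3 = 9/3 = 3
  S = [[12.3333, -2.6667],
 [-2.6667, 3]].

Step 3 — invert S. det(S) = 12.3333·3 - (-2.6667)² = 29.8889.
  S^{-1} = (1/det) · [[d, -b], [-b, a]] = [[0.1004, 0.0892],
 [0.0892, 0.4126]].

Step 4 — quadratic form (x̄ - mu_0)^T · S^{-1} · (x̄ - mu_0):
  S^{-1} · (x̄ - mu_0) = (0.184, 0.6636),
  (x̄ - mu_0)^T · [...] = (0.5)·(0.184) + (1.5)·(0.6636) = 1.0874.

Step 5 — scale by n: T² = 4 · 1.0874 = 4.3494.

T² ≈ 4.3494


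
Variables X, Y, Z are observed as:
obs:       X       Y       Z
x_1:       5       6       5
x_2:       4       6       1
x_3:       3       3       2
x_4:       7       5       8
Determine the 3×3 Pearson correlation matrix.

Step 1 — column means:
  mean(X) = (5 + 4 + 3 + 7) / 4 = 19/4 = 4.75
  mean(Y) = (6 + 6 + 3 + 5) / 4 = 20/4 = 5
  mean(Z) = (5 + 1 + 2 + 8) / 4 = 16/4 = 4

Step 2 — sample variances and covariances s[i,j] = (1/(n-1)) · Σ_k (x_{k,i} - mean_i) · (x_{k,j} - mean_j), with n-1 = 3:
  s[X,X] = ((0.25)·(0.25) + (-0.75)·(-0.75) + (-1.75)·(-1.75) + (2.25)·(2.25)) / 3 = 8.75/3 = 2.9167
  s[X,Y] = ((0.25)·(1) + (-0.75)·(1) + (-1.75)·(-2) + (2.25)·(0)) / 3 = 3/3 = 1
  s[X,Z] = ((0.25)·(1) + (-0.75)·(-3) + (-1.75)·(-2) + (2.25)·(4)) / 3 = 15/3 = 5
  s[Y,Y] = ((1)·(1) + (1)·(1) + (-2)·(-2) + (0)·(0)) / 3 = 6/3 = 2
  s[Y,Z] = ((1)·(1) + (1)·(-3) + (-2)·(-2) + (0)·(4)) / 3 = 2/3 = 0.6667
  s[Z,Z] = ((1)·(1) + (-3)·(-3) + (-2)·(-2) + (4)·(4)) / 3 = 30/3 = 10
  Sample standard deviations s_i = √(s[i,i]):
  s(X) = √(2.9167) = 1.7078
  s(Y) = √(2) = 1.4142
  s(Z) = √(10) = 3.1623

Step 3 — r_{ij} = s_{ij} / (s_i · s_j):
  r[X,X] = 1 (diagonal).
  r[X,Y] = 1 / (1.7078 · 1.4142) = 1 / 2.4152 = 0.414
  r[X,Z] = 5 / (1.7078 · 3.1623) = 5 / 5.4006 = 0.9258
  r[Y,Y] = 1 (diagonal).
  r[Y,Z] = 0.6667 / (1.4142 · 3.1623) = 0.6667 / 4.4721 = 0.1491
  r[Z,Z] = 1 (diagonal).

R is symmetric with unit diagonal. Assembling:

R = [[1, 0.414, 0.9258],
 [0.414, 1, 0.1491],
 [0.9258, 0.1491, 1]]


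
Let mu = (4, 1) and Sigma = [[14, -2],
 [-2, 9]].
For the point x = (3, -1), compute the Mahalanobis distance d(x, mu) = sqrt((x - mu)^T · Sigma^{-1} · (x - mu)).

Step 1 — centre the observation: (x - mu) = (-1, -2).

Step 2 — invert Sigma. det(Sigma) = 14·9 - (-2)² = 122.
  Sigma^{-1} = (1/det) · [[d, -b], [-b, a]] = [[0.0738, 0.0164],
 [0.0164, 0.1148]].

Step 3 — form the quadratic (x - mu)^T · Sigma^{-1} · (x - mu):
  Sigma^{-1} · (x - mu) = (-0.1066, -0.2459).
  (x - mu)^T · [Sigma^{-1} · (x - mu)] = (-1)·(-0.1066) + (-2)·(-0.2459) = 0.5984.

Step 4 — take square root: d = √(0.5984) ≈ 0.7735.

d(x, mu) = √(0.5984) ≈ 0.7735


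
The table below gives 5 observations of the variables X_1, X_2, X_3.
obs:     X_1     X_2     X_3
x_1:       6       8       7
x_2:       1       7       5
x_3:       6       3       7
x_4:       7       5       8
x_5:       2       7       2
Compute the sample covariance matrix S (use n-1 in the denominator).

Step 1 — column means:
  mean(X_1) = (6 + 1 + 6 + 7 + 2) / 5 = 22/5 = 4.4
  mean(X_2) = (8 + 7 + 3 + 5 + 7) / 5 = 30/5 = 6
  mean(X_3) = (7 + 5 + 7 + 8 + 2) / 5 = 29/5 = 5.8

Step 2 — sample covariance S[i,j] = (1/(n-1)) · Σ_k (x_{k,i} - mean_i) · (x_{k,j} - mean_j), with n-1 = 4.
  S[X_1,X_1] = ((1.6)·(1.6) + (-3.4)·(-3.4) + (1.6)·(1.6) + (2.6)·(2.6) + (-2.4)·(-2.4)) / 4 = 29.2/4 = 7.3
  S[X_1,X_2] = ((1.6)·(2) + (-3.4)·(1) + (1.6)·(-3) + (2.6)·(-1) + (-2.4)·(1)) / 4 = -10/4 = -2.5
  S[X_1,X_3] = ((1.6)·(1.2) + (-3.4)·(-0.8) + (1.6)·(1.2) + (2.6)·(2.2) + (-2.4)·(-3.8)) / 4 = 21.4/4 = 5.35
  S[X_2,X_2] = ((2)·(2) + (1)·(1) + (-3)·(-3) + (-1)·(-1) + (1)·(1)) / 4 = 16/4 = 4
  S[X_2,X_3] = ((2)·(1.2) + (1)·(-0.8) + (-3)·(1.2) + (-1)·(2.2) + (1)·(-3.8)) / 4 = -8/4 = -2
  S[X_3,X_3] = ((1.2)·(1.2) + (-0.8)·(-0.8) + (1.2)·(1.2) + (2.2)·(2.2) + (-3.8)·(-3.8)) / 4 = 22.8/4 = 5.7

S is symmetric (S[j,i] = S[i,j]). Assembling:

S = [[7.3, -2.5, 5.35],
 [-2.5, 4, -2],
 [5.35, -2, 5.7]]


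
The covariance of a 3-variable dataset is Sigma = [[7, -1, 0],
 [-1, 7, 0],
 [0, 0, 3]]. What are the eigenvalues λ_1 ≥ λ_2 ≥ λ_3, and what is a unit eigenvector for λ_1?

Step 1 — characteristic polynomial p(λ) = det(λI - Sigma) = λ³ - tr·λ² + c_1·λ - det, where tr = trace, c_1 = sum of the principal 2×2 minors, det = det(Sigma):
  tr = 7 + 7 + 3 = 17,
  c_1 = (7·7 - (-1)²) + (7·3 - (0)²) + (7·3 - (0)²) = 48 + 21 + 21 = 90,
  det = 7·(7·3 - (0)²) - (-1)·((-1)·3 - (0)·(0)) + (0)·((-1)·(0) - 7·(0)) = 7·(21) - (-1)·(-3) + (0)·(0) = 144.
  So p(λ) = λ³ - 17λ² + 90λ - 144.
Step 2 — look for an integer root (rational root theorem: any rational root is an integer divisor of 144). Testing λ = 3:
  p(3) = 27 - 153 + 270 - 144 = 0  ✓
  Dividing out (λ - 3): p(λ) = (λ - 3)(λ² - 14λ + 48).
Step 3 — remaining eigenvalues from the quadratic λ² - 14λ + 48 = 0:
  Δ = 14² - 4·48 = 196 - 192 = 4,  λ = (14 ± √4)/2 = (14 ± 2)/2 = 8 or 6.
  Sorted: λ_1 = 8,  λ_2 = 6,  λ_3 = 3  (check: sum = 17 = tr ✓).

Step 4 — unit eigenvector for λ_1 = 8: v spans the null space of (Sigma - λ_1 I), whose rows are
  r_1 = (-1, -1, 0),  r_2 = (-1, -1, 0),  r_3 = (0, 0, -5).
  v is orthogonal to every row, so take v ∝ r_1 × r_3 = ((-1)·(-5) - (0)·(0), (0)·(0) - (-1)·(-5), (-1)·(0) - (-1)·(0)) = (5, -5, 0).
  Rescale (divide by 5): u = (1, -1, 0).
  ||u|| = √((1)² + (-1)² + (0)²) = √(2) ≈ 1.4142,  v_1 = u/||u|| ≈ (0.7071, -0.7071, 0) (||v_1|| = 1).

λ_1 = 8,  λ_2 = 6,  λ_3 = 3;  v_1 ≈ (0.7071, -0.7071, 0)


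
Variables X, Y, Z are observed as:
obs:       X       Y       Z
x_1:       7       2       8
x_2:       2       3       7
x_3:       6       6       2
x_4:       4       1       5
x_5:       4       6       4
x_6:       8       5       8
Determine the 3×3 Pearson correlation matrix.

Step 1 — column means:
  mean(X) = (7 + 2 + 6 + 4 + 4 + 8) / 6 = 31/6 = 5.1667
  mean(Y) = (2 + 3 + 6 + 1 + 6 + 5) / 6 = 23/6 = 3.8333
  mean(Z) = (8 + 7 + 2 + 5 + 4 + 8) / 6 = 34/6 = 5.6667

Step 2 — sample variances and covariances s[i,j] = (1/(n-1)) · Σ_k (x_{k,i} - mean_i) · (x_{k,j} - mean_j), with n-1 = 5:
  s[X,X] = ((1.8333)·(1.8333) + (-3.1667)·(-3.1667) + (0.8333)·(0.8333) + (-1.1667)·(-1.1667) + (-1.1667)·(-1.1667) + (2.8333)·(2.8333)) / 5 = 24.8333/5 = 4.9667
  s[X,Y] = ((1.8333)·(-1.8333) + (-3.1667)·(-0.8333) + (0.8333)·(2.1667) + (-1.1667)·(-2.8333) + (-1.1667)·(2.1667) + (2.8333)·(1.1667)) / 5 = 5.1667/5 = 1.0333
  s[X,Z] = ((1.8333)·(2.3333) + (-3.1667)·(1.3333) + (0.8333)·(-3.6667) + (-1.1667)·(-0.6667) + (-1.1667)·(-1.6667) + (2.8333)·(2.3333)) / 5 = 6.3333/5 = 1.2667
  s[Y,Y] = ((-1.8333)·(-1.8333) + (-0.8333)·(-0.8333) + (2.1667)·(2.1667) + (-2.8333)·(-2.8333) + (2.1667)·(2.1667) + (1.1667)·(1.1667)) / 5 = 22.8333/5 = 4.5667
  s[Y,Z] = ((-1.8333)·(2.3333) + (-0.8333)·(1.3333) + (2.1667)·(-3.6667) + (-2.8333)·(-0.6667) + (2.1667)·(-1.6667) + (1.1667)·(2.3333)) / 5 = -12.3333/5 = -2.4667
  s[Z,Z] = ((2.3333)·(2.3333) + (1.3333)·(1.3333) + (-3.6667)·(-3.6667) + (-0.6667)·(-0.6667) + (-1.6667)·(-1.6667) + (2.3333)·(2.3333)) / 5 = 29.3333/5 = 5.8667
  Sample standard deviations s_i = √(s[i,i]):
  s(X) = √(4.9667) = 2.2286
  s(Y) = √(4.5667) = 2.137
  s(Z) = √(5.8667) = 2.4221

Step 3 — r_{ij} = s_{ij} / (s_i · s_j):
  r[X,X] = 1 (diagonal).
  r[X,Y] = 1.0333 / (2.2286 · 2.137) = 1.0333 / 4.7625 = 0.217
  r[X,Z] = 1.2667 / (2.2286 · 2.4221) = 1.2667 / 5.3979 = 0.2347
  r[Y,Y] = 1 (diagonal).
  r[Y,Z] = -2.4667 / (2.137 · 2.4221) = -2.4667 / 5.176 = -0.4766
  r[Z,Z] = 1 (diagonal).

R is symmetric with unit diagonal. Assembling:

R = [[1, 0.217, 0.2347],
 [0.217, 1, -0.4766],
 [0.2347, -0.4766, 1]]


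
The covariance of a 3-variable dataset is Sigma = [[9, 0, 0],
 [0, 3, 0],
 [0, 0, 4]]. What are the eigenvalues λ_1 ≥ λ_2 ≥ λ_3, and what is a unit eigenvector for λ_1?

Step 1 — characteristic polynomial p(λ) = det(λI - Sigma) = λ³ - tr·λ² + c_1·λ - det, where tr = trace, c_1 = sum of the principal 2×2 minors, det = det(Sigma):
  tr = 9 + 3 + 4 = 16,
  c_1 = (9·3 - (0)²) + (9·4 - (0)²) + (3·4 - (0)²) = 27 + 36 + 12 = 75,
  det = 9·(3·4 - (0)²) - (0)·((0)·4 - (0)·(0)) + (0)·((0)·(0) - 3·(0)) = 9·(12) - (0)·(0) + (0)·(0) = 108.
  So p(λ) = λ³ - 16λ² + 75λ - 108.
Step 2 — look for an integer root (rational root theorem: any rational root is an integer divisor of 108). Testing λ = 3:
  p(3) = 27 - 144 + 225 - 108 = 0  ✓
  Dividing out (λ - 3): p(λ) = (λ - 3)(λ² - 13λ + 36).
Step 3 — remaining eigenvalues from the quadratic λ² - 13λ + 36 = 0:
  Δ = 13² - 4·36 = 169 - 144 = 25,  λ = (13 ± √25)/2 = (13 ± 5)/2 = 9 or 4.
  Sorted: λ_1 = 9,  λ_2 = 4,  λ_3 = 3  (check: sum = 16 = tr ✓).

Step 4 — unit eigenvector for λ_1 = 9: v spans the null space of (Sigma - λ_1 I), whose rows are
  r_1 = (0, 0, 0),  r_2 = (0, -6, 0),  r_3 = (0, 0, -5).
  v is orthogonal to every row, so take v ∝ r_2 × r_3 = ((-6)·(-5) - (0)·(0), (0)·(0) - (0)·(-5), (0)·(0) - (-6)·(0)) = (30, 0, 0).
  Rescale (divide by 30): u = (1, 0, 0).
  ||u|| = √((1)² + (0)² + (0)²) = √(1) = 1,  v_1 = u/||u|| ≈ (1, 0, 0) (||v_1|| = 1).

λ_1 = 9,  λ_2 = 4,  λ_3 = 3;  v_1 ≈ (1, 0, 0)


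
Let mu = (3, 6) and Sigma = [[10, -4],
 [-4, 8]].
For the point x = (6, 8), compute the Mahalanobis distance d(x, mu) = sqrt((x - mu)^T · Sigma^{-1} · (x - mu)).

Step 1 — centre the observation: (x - mu) = (3, 2).

Step 2 — invert Sigma. det(Sigma) = 10·8 - (-4)² = 64.
  Sigma^{-1} = (1/det) · [[d, -b], [-b, a]] = [[0.125, 0.0625],
 [0.0625, 0.1562]].

Step 3 — form the quadratic (x - mu)^T · Sigma^{-1} · (x - mu):
  Sigma^{-1} · (x - mu) = (0.5, 0.5).
  (x - mu)^T · [Sigma^{-1} · (x - mu)] = (3)·(0.5) + (2)·(0.5) = 2.5.

Step 4 — take square root: d = √(2.5) ≈ 1.5811.

d(x, mu) = √(2.5) ≈ 1.5811


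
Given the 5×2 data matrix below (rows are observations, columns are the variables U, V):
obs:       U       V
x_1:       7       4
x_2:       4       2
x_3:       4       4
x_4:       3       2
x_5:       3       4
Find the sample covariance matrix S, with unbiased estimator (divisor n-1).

Step 1 — column means:
  mean(U) = (7 + 4 + 4 + 3 + 3) / 5 = 21/5 = 4.2
  mean(V) = (4 + 2 + 4 + 2 + 4) / 5 = 16/5 = 3.2

Step 2 — sample covariance S[i,j] = (1/(n-1)) · Σ_k (x_{k,i} - mean_i) · (x_{k,j} - mean_j), with n-1 = 4.
  S[U,U] = ((2.8)·(2.8) + (-0.2)·(-0.2) + (-0.2)·(-0.2) + (-1.2)·(-1.2) + (-1.2)·(-1.2)) / 4 = 10.8/4 = 2.7
  S[U,V] = ((2.8)·(0.8) + (-0.2)·(-1.2) + (-0.2)·(0.8) + (-1.2)·(-1.2) + (-1.2)·(0.8)) / 4 = 2.8/4 = 0.7
  S[V,V] = ((0.8)·(0.8) + (-1.2)·(-1.2) + (0.8)·(0.8) + (-1.2)·(-1.2) + (0.8)·(0.8)) / 4 = 4.8/4 = 1.2

S is symmetric (S[j,i] = S[i,j]). Assembling:

S = [[2.7, 0.7],
 [0.7, 1.2]]


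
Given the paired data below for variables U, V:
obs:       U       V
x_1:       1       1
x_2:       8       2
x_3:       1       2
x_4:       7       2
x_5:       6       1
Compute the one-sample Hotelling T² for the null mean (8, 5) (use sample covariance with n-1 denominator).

Step 1 — sample mean vector:
  mean(U) = (1 + 8 + 1 + 7 + 6) / 5 = 23/5 = 4.6
  mean(V) = (1 + 2 + 2 + 2 + 1) / 5 = 8/5 = 1.6
  x̄ = (4.6, 1.6),  deviation x̄ - mu_0 = (4.6, 1.6) - (8, 5) = (-3.4, -3.4).

Step 2 — sample covariance matrix, S[i,j] = (1/(n-1)) · Σ_k (x_{k,i} - mean_i) · (x_{k,j} - mean_j), divisor n-1 = 4:
  S[U,U] = ((-3.6)·(-3.6) + (3.4)·(3.4) + (-3.6)·(-3.6) + (2.4)·(2.4) + (1.4)·(1.4)) / 4 = 45.2/4 = 11.3
  S[U,V] = ((-3.6)·(-0.6) + (3.4)·(0.4) + (-3.6)·(0.4) + (2.4)·(0.4) + (1.4)·(-0.6)) / 4 = 2.2/4 = 0.55
  S[V,V] = ((-0.6)·(-0.6) + (0.4)·(0.4) + (0.4)·(0.4) + (0.4)·(0.4) + (-0.6)·(-0.6)) / 4 = 1.2/4 = 0.3
  S = [[11.3, 0.55],
 [0.55, 0.3]].

Step 3 — invert S. det(S) = 11.3·0.3 - (0.55)² = 3.0875.
  S^{-1} = (1/det) · [[d, -b], [-b, a]] = [[0.0972, -0.1781],
 [-0.1781, 3.6599]].

Step 4 — quadratic form (x̄ - mu_0)^T · S^{-1} · (x̄ - mu_0):
  S^{-1} · (x̄ - mu_0) = (0.2753, -11.8381),
  (x̄ - mu_0)^T · [...] = (-3.4)·(0.2753) + (-3.4)·(-11.8381) = 39.3134.

Step 5 — scale by n: T² = 5 · 39.3134 = 196.5668.

T² ≈ 196.5668


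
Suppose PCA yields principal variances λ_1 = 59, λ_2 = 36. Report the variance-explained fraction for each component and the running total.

Step 1 — total variance = trace(Sigma) = Σ λ_i = 59 + 36 = 95.

Step 2 — fraction explained by component i = λ_i / Σ λ:
  PC1: 59/95 = 0.6211
  PC2: 36/95 = 0.3789

Step 3 — cumulative fraction after k components = (λ_1 + ... + λ_k) / Σ λ:
  k = 1: 59/95 = 0.6211
  k = 2: (59 + 36)/95 = 95/95 = 1

Summary (fraction, with percent):

explained: PC1 0.6211 (62.11%), PC2 0.3789 (37.89%);  cumulative: 0.6211, 1


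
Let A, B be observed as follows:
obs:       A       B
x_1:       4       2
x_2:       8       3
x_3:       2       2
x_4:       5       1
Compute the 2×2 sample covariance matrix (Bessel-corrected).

Step 1 — column means:
  mean(A) = (4 + 8 + 2 + 5) / 4 = 19/4 = 4.75
  mean(B) = (2 + 3 + 2 + 1) / 4 = 8/4 = 2

Step 2 — sample covariance S[i,j] = (1/(n-1)) · Σ_k (x_{k,i} - mean_i) · (x_{k,j} - mean_j), with n-1 = 3.
  S[A,A] = ((-0.75)·(-0.75) + (3.25)·(3.25) + (-2.75)·(-2.75) + (0.25)·(0.25)) / 3 = 18.75/3 = 6.25
  S[A,B] = ((-0.75)·(0) + (3.25)·(1) + (-2.75)·(0) + (0.25)·(-1)) / 3 = 3/3 = 1
  S[B,B] = ((0)·(0) + (1)·(1) + (0)·(0) + (-1)·(-1)) / 3 = 2/3 = 0.6667

S is symmetric (S[j,i] = S[i,j]). Assembling:

S = [[6.25, 1],
 [1, 0.6667]]


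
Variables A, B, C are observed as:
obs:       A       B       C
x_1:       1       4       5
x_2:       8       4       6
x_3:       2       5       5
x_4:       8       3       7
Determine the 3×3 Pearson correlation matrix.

Step 1 — column means:
  mean(A) = (1 + 8 + 2 + 8) / 4 = 19/4 = 4.75
  mean(B) = (4 + 4 + 5 + 3) / 4 = 16/4 = 4
  mean(C) = (5 + 6 + 5 + 7) / 4 = 23/4 = 5.75

Step 2 — sample variances and covariances s[i,j] = (1/(n-1)) · Σ_k (x_{k,i} - mean_i) · (x_{k,j} - mean_j), with n-1 = 3:
  s[A,A] = ((-3.75)·(-3.75) + (3.25)·(3.25) + (-2.75)·(-2.75) + (3.25)·(3.25)) / 3 = 42.75/3 = 14.25
  s[A,B] = ((-3.75)·(0) + (3.25)·(0) + (-2.75)·(1) + (3.25)·(-1)) / 3 = -6/3 = -2
  s[A,C] = ((-3.75)·(-0.75) + (3.25)·(0.25) + (-2.75)·(-0.75) + (3.25)·(1.25)) / 3 = 9.75/3 = 3.25
  s[B,B] = ((0)·(0) + (0)·(0) + (1)·(1) + (-1)·(-1)) / 3 = 2/3 = 0.6667
  s[B,C] = ((0)·(-0.75) + (0)·(0.25) + (1)·(-0.75) + (-1)·(1.25)) / 3 = -2/3 = -0.6667
  s[C,C] = ((-0.75)·(-0.75) + (0.25)·(0.25) + (-0.75)·(-0.75) + (1.25)·(1.25)) / 3 = 2.75/3 = 0.9167
  Sample standard deviations s_i = √(s[i,i]):
  s(A) = √(14.25) = 3.7749
  s(B) = √(0.6667) = 0.8165
  s(C) = √(0.9167) = 0.9574

Step 3 — r_{ij} = s_{ij} / (s_i · s_j):
  r[A,A] = 1 (diagonal).
  r[A,B] = -2 / (3.7749 · 0.8165) = -2 / 3.0822 = -0.6489
  r[A,C] = 3.25 / (3.7749 · 0.9574) = 3.25 / 3.6142 = 0.8992
  r[B,B] = 1 (diagonal).
  r[B,C] = -0.6667 / (0.8165 · 0.9574) = -0.6667 / 0.7817 = -0.8528
  r[C,C] = 1 (diagonal).

R is symmetric with unit diagonal. Assembling:

R = [[1, -0.6489, 0.8992],
 [-0.6489, 1, -0.8528],
 [0.8992, -0.8528, 1]]


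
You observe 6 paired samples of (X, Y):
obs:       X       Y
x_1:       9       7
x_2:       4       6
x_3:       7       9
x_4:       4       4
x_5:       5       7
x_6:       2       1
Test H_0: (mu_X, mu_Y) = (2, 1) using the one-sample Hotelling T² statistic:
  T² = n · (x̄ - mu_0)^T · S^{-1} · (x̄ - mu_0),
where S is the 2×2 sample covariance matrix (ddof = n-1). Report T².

Step 1 — sample mean vector:
  mean(X) = (9 + 4 + 7 + 4 + 5 + 2) / 6 = 31/6 = 5.1667
  mean(Y) = (7 + 6 + 9 + 4 + 7 + 1) / 6 = 34/6 = 5.6667
  x̄ = (5.1667, 5.6667),  deviation x̄ - mu_0 = (5.1667, 5.6667) - (2, 1) = (3.1667, 4.6667).

Step 2 — sample covariance matrix, S[i,j] = (1/(n-1)) · Σ_k (x_{k,i} - mean_i) · (x_{k,j} - mean_j), divisor n-1 = 5:
  S[X,X] = ((3.8333)·(3.8333) + (-1.1667)·(-1.1667) + (1.8333)·(1.8333) + (-1.1667)·(-1.1667) + (-0.1667)·(-0.1667) + (-3.1667)·(-3.1667)) / 5 = 30.8333/5 = 6.1667
  S[X,Y] = ((3.8333)·(1.3333) + (-1.1667)·(0.3333) + (1.8333)·(3.3333) + (-1.1667)·(-1.6667) + (-0.1667)·(1.3333) + (-3.1667)·(-4.6667)) / 5 = 27.3333/5 = 5.4667
  S[Y,Y] = ((1.3333)·(1.3333) + (0.3333)·(0.3333) + (3.3333)·(3.3333) + (-1.6667)·(-1.6667) + (1.3333)·(1.3333) + (-4.6667)·(-4.6667)) / 5 = 39.3333/5 = 7.8667
  S = [[6.1667, 5.4667],
 [5.4667, 7.8667]].

Step 3 — invert S. det(S) = 6.1667·7.8667 - (5.4667)² = 18.6267.
  S^{-1} = (1/det) · [[d, -b], [-b, a]] = [[0.4223, -0.2935],
 [-0.2935, 0.3311]].

Step 4 — quadratic form (x̄ - mu_0)^T · S^{-1} · (x̄ - mu_0):
  S^{-1} · (x̄ - mu_0) = (-0.0322, 0.6156),
  (x̄ - mu_0)^T · [...] = (3.1667)·(-0.0322) + (4.6667)·(0.6156) = 2.7708.

Step 5 — scale by n: T² = 6 · 2.7708 = 16.6249.

T² ≈ 16.6249


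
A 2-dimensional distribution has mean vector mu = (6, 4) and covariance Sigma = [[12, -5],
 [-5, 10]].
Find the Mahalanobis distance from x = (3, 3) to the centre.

Step 1 — centre the observation: (x - mu) = (-3, -1).

Step 2 — invert Sigma. det(Sigma) = 12·10 - (-5)² = 95.
  Sigma^{-1} = (1/det) · [[d, -b], [-b, a]] = [[0.1053, 0.0526],
 [0.0526, 0.1263]].

Step 3 — form the quadratic (x - mu)^T · Sigma^{-1} · (x - mu):
  Sigma^{-1} · (x - mu) = (-0.3684, -0.2842).
  (x - mu)^T · [Sigma^{-1} · (x - mu)] = (-3)·(-0.3684) + (-1)·(-0.2842) = 1.3895.

Step 4 — take square root: d = √(1.3895) ≈ 1.1788.

d(x, mu) = √(1.3895) ≈ 1.1788


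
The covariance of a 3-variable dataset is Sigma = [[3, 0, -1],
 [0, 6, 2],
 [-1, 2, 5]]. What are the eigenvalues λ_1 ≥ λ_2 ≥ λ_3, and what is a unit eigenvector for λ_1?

Step 1 — characteristic polynomial p(λ) = det(λI - Sigma) = λ³ - tr·λ² + c_1·λ - det, where tr = trace, c_1 = sum of the principal 2×2 minors, det = det(Sigma):
  tr = 3 + 6 + 5 = 14,
  c_1 = (3·6 - (0)²) + (3·5 - (-1)²) + (6·5 - (2)²) = 18 + 14 + 26 = 58,
  det = 3·(6·5 - (2)²) - (0)·((0)·5 - (2)·(-1)) + (-1)·((0)·(2) - 6·(-1)) = 3·(26) - (0)·(2) + (-1)·(6) = 72.
  So p(λ) = λ³ - 14λ² + 58λ - 72.
Step 2 — look for an integer root (rational root theorem: any rational root is an integer divisor of 72). Testing λ = 4:
  p(4) = 64 - 224 + 232 - 72 = 0  ✓
  Dividing out (λ - 4): p(λ) = (λ - 4)(λ² - 10λ + 18).
Step 3 — remaining eigenvalues from the quadratic λ² - 10λ + 18 = 0:
  Δ = 10² - 4·18 = 100 - 72 = 28,  λ = (10 ± √28)/2 = (10 ± 5.2915)/2 ≈ 7.6458 or 2.3542.
  Sorted: λ_1 = 7.6458,  λ_2 = 4,  λ_3 = 2.3542  (check: sum = 14 = tr ✓).

Step 4 — unit eigenvector for λ_1 ≈ 7.6458: v spans the null space of (Sigma - λ_1 I), whose rows are
  r_1 = (-4.6458, 0, -1),  r_2 = (0, -1.6458, 2),  r_3 = (-1, 2, -2.6458).
  v is orthogonal to every row, so take v ∝ r_1 × r_2 = ((0)·(2) - (-1)·(-1.6458), (-1)·(0) - (-4.6458)·(2), (-4.6458)·(-1.6458) - (0)·(0)) ≈ (-1.6458, 9.2915, 7.6458).
  Rescale (multiply by -1 so the first nonzero entry is positive): u = (1.6458, -9.2915, -7.6458).
  ||u|| = √((1.6458)² + (-9.2915)² + (-7.6458)²) = √(147.498) ≈ 12.1449,  v_1 = u/||u|| ≈ (0.1355, -0.7651, -0.6295) (||v_1|| = 1).

λ_1 = 7.6458,  λ_2 = 4,  λ_3 = 2.3542;  v_1 ≈ (0.1355, -0.7651, -0.6295)


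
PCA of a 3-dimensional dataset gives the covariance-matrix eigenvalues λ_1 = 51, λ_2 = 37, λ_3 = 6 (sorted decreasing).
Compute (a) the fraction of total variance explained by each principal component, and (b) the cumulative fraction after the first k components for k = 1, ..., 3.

Step 1 — total variance = trace(Sigma) = Σ λ_i = 51 + 37 + 6 = 94.

Step 2 — fraction explained by component i = λ_i / Σ λ:
  PC1: 51/94 = 0.5426
  PC2: 37/94 = 0.3936
  PC3: 6/94 = 0.0638

Step 3 — cumulative fraction after k components = (λ_1 + ... + λ_k) / Σ λ:
  k = 1: 51/94 = 0.5426
  k = 2: (51 + 37)/94 = 88/94 = 0.9362
  k = 3: (51 + 37 + 6)/94 = 94/94 = 1

Summary (fraction, with percent):

explained: PC1 0.5426 (54.26%), PC2 0.3936 (39.36%), PC3 0.0638 (6.38%);  cumulative: 0.5426, 0.9362, 1


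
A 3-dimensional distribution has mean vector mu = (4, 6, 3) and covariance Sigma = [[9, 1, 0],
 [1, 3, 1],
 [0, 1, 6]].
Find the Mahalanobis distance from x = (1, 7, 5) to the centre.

Step 1 — centre the observation: (x - mu) = (-3, 1, 2).

Step 2 — invert Sigma (cofactor / det for 3×3, or solve directly):
  Sigma^{-1} = [[0.1156, -0.0408, 0.0068],
 [-0.0408, 0.3673, -0.0612],
 [0.0068, -0.0612, 0.1769]].

Step 3 — form the quadratic (x - mu)^T · Sigma^{-1} · (x - mu):
  Sigma^{-1} · (x - mu) = (-0.3741, 0.3673, 0.2721).
  (x - mu)^T · [Sigma^{-1} · (x - mu)] = (-3)·(-0.3741) + (1)·(0.3673) + (2)·(0.2721) = 2.034.

Step 4 — take square root: d = √(2.034) ≈ 1.4262.

d(x, mu) = √(2.034) ≈ 1.4262


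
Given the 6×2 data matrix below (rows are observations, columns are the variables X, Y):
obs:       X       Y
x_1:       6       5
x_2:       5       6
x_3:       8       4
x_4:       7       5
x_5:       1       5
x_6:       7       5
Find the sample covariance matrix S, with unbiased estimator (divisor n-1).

Step 1 — column means:
  mean(X) = (6 + 5 + 8 + 7 + 1 + 7) / 6 = 34/6 = 5.6667
  mean(Y) = (5 + 6 + 4 + 5 + 5 + 5) / 6 = 30/6 = 5

Step 2 — sample covariance S[i,j] = (1/(n-1)) · Σ_k (x_{k,i} - mean_i) · (x_{k,j} - mean_j), with n-1 = 5.
  S[X,X] = ((0.3333)·(0.3333) + (-0.6667)·(-0.6667) + (2.3333)·(2.3333) + (1.3333)·(1.3333) + (-4.6667)·(-4.6667) + (1.3333)·(1.3333)) / 5 = 31.3333/5 = 6.2667
  S[X,Y] = ((0.3333)·(0) + (-0.6667)·(1) + (2.3333)·(-1) + (1.3333)·(0) + (-4.6667)·(0) + (1.3333)·(0)) / 5 = -3/5 = -0.6
  S[Y,Y] = ((0)·(0) + (1)·(1) + (-1)·(-1) + (0)·(0) + (0)·(0) + (0)·(0)) / 5 = 2/5 = 0.4

S is symmetric (S[j,i] = S[i,j]). Assembling:

S = [[6.2667, -0.6],
 [-0.6, 0.4]]


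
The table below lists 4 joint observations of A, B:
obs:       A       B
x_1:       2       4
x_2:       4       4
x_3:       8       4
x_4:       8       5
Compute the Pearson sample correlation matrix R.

Step 1 — column means:
  mean(A) = (2 + 4 + 8 + 8) / 4 = 22/4 = 5.5
  mean(B) = (4 + 4 + 4 + 5) / 4 = 17/4 = 4.25

Step 2 — sample variances and covariances s[i,j] = (1/(n-1)) · Σ_k (x_{k,i} - mean_i) · (x_{k,j} - mean_j), with n-1 = 3:
  s[A,A] = ((-3.5)·(-3.5) + (-1.5)·(-1.5) + (2.5)·(2.5) + (2.5)·(2.5)) / 3 = 27/3 = 9
  s[A,B] = ((-3.5)·(-0.25) + (-1.5)·(-0.25) + (2.5)·(-0.25) + (2.5)·(0.75)) / 3 = 2.5/3 = 0.8333
  s[B,B] = ((-0.25)·(-0.25) + (-0.25)·(-0.25) + (-0.25)·(-0.25) + (0.75)·(0.75)) / 3 = 0.75/3 = 0.25
  Sample standard deviations s_i = √(s[i,i]):
  s(A) = √(9) = 3
  s(B) = √(0.25) = 0.5

Step 3 — r_{ij} = s_{ij} / (s_i · s_j):
  r[A,A] = 1 (diagonal).
  r[A,B] = 0.8333 / (3 · 0.5) = 0.8333 / 1.5 = 0.5556
  r[B,B] = 1 (diagonal).

R is symmetric with unit diagonal. Assembling:

R = [[1, 0.5556],
 [0.5556, 1]]


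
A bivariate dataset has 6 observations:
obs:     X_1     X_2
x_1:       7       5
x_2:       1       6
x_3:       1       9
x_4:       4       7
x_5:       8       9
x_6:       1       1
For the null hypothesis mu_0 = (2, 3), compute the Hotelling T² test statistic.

Step 1 — sample mean vector:
  mean(X_1) = (7 + 1 + 1 + 4 + 8 + 1) / 6 = 22/6 = 3.6667
  mean(X_2) = (5 + 6 + 9 + 7 + 9 + 1) / 6 = 37/6 = 6.1667
  x̄ = (3.6667, 6.1667),  deviation x̄ - mu_0 = (3.6667, 6.1667) - (2, 3) = (1.6667, 3.1667).

Step 2 — sample covariance matrix, S[i,j] = (1/(n-1)) · Σ_k (x_{k,i} - mean_i) · (x_{k,j} - mean_j), divisor n-1 = 5:
  S[X_1,X_1] = ((3.3333)·(3.3333) + (-2.6667)·(-2.6667) + (-2.6667)·(-2.6667) + (0.3333)·(0.3333) + (4.3333)·(4.3333) + (-2.6667)·(-2.6667)) / 5 = 51.3333/5 = 10.2667
  S[X_1,X_2] = ((3.3333)·(-1.1667) + (-2.6667)·(-0.1667) + (-2.6667)·(2.8333) + (0.3333)·(0.8333) + (4.3333)·(2.8333) + (-2.6667)·(-5.1667)) / 5 = 15.3333/5 = 3.0667
  S[X_2,X_2] = ((-1.1667)·(-1.1667) + (-0.1667)·(-0.1667) + (2.8333)·(2.8333) + (0.8333)·(0.8333) + (2.8333)·(2.8333) + (-5.1667)·(-5.1667)) / 5 = 44.8333/5 = 8.9667
  S = [[10.2667, 3.0667],
 [3.0667, 8.9667]].

Step 3 — invert S. det(S) = 10.2667·8.9667 - (3.0667)² = 82.6533.
  S^{-1} = (1/det) · [[d, -b], [-b, a]] = [[0.1085, -0.0371],
 [-0.0371, 0.1242]].

Step 4 — quadratic form (x̄ - mu_0)^T · S^{-1} · (x̄ - mu_0):
  S^{-1} · (x̄ - mu_0) = (0.0633, 0.3315),
  (x̄ - mu_0)^T · [...] = (1.6667)·(0.0633) + (3.1667)·(0.3315) = 1.1553.

Step 5 — scale by n: T² = 6 · 1.1553 = 6.9318.

T² ≈ 6.9318


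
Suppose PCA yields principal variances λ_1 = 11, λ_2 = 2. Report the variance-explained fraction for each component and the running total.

Step 1 — total variance = trace(Sigma) = Σ λ_i = 11 + 2 = 13.

Step 2 — fraction explained by component i = λ_i / Σ λ:
  PC1: 11/13 = 0.8462
  PC2: 2/13 = 0.1538

Step 3 — cumulative fraction after k components = (λ_1 + ... + λ_k) / Σ λ:
  k = 1: 11/13 = 0.8462
  k = 2: (11 + 2)/13 = 13/13 = 1

Summary (fraction, with percent):

explained: PC1 0.8462 (84.62%), PC2 0.1538 (15.38%);  cumulative: 0.8462, 1


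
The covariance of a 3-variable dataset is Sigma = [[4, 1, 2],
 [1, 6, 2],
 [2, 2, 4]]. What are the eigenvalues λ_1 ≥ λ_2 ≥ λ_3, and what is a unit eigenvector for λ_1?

Step 1 — characteristic polynomial p(λ) = det(λI - Sigma) = λ³ - tr·λ² + c_1·λ - det, where tr = trace, c_1 = sum of the principal 2×2 minors, det = det(Sigma):
  tr = 4 + 6 + 4 = 14,
  c_1 = (4·6 - (1)²) + (4·4 - (2)²) + (6·4 - (2)²) = 23 + 12 + 20 = 55,
  det = 4·(6·4 - (2)²) - (1)·((1)·4 - (2)·(2)) + (2)·((1)·(2) - 6·(2)) = 4·(20) - (1)·(0) + (2)·(-10) = 60.
  So p(λ) = λ³ - 14λ² + 55λ - 60.
Step 2 — look for an integer root (rational root theorem: any rational root is an integer divisor of 60). Testing λ = 4:
  p(4) = 64 - 224 + 220 - 60 = 0  ✓
  Dividing out (λ - 4): p(λ) = (λ - 4)(λ² - 10λ + 15).
Step 3 — remaining eigenvalues from the quadratic λ² - 10λ + 15 = 0:
  Δ = 10² - 4·15 = 100 - 60 = 40,  λ = (10 ± √40)/2 = (10 ± 6.3246)/2 ≈ 8.1623 or 1.8377.
  Sorted: λ_1 = 8.1623,  λ_2 = 4,  λ_3 = 1.8377  (check: sum = 14 = tr ✓).

Step 4 — unit eigenvector for λ_1 ≈ 8.1623: v spans the null space of (Sigma - λ_1 I), whose rows are
  r_1 = (-4.1623, 1, 2),  r_2 = (1, -2.1623, 2),  r_3 = (2, 2, -4.1623).
  v is orthogonal to every row, so take v ∝ r_1 × r_2 = ((1)·(2) - (2)·(-2.1623), (2)·(1) - (-4.1623)·(2), (-4.1623)·(-2.1623) - (1)·(1)) ≈ (6.3246, 10.3246, 8).
  Let u = (6.3246, 10.3246, 8).
  ||u|| = √((6.3246)² + (10.3246)² + (8)²) = √(210.5964) ≈ 14.5119,  v_1 = u/||u|| ≈ (0.4358, 0.7115, 0.5513) (||v_1|| = 1).

λ_1 = 8.1623,  λ_2 = 4,  λ_3 = 1.8377;  v_1 ≈ (0.4358, 0.7115, 0.5513)


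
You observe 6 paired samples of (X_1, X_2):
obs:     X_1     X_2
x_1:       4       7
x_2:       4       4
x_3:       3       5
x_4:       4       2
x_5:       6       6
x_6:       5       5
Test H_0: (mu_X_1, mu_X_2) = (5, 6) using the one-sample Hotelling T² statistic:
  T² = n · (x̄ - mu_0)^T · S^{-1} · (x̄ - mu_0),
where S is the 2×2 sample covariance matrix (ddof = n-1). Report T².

Step 1 — sample mean vector:
  mean(X_1) = (4 + 4 + 3 + 4 + 6 + 5) / 6 = 26/6 = 4.3333
  mean(X_2) = (7 + 4 + 5 + 2 + 6 + 5) / 6 = 29/6 = 4.8333
  x̄ = (4.3333, 4.8333),  deviation x̄ - mu_0 = (4.3333, 4.8333) - (5, 6) = (-0.6667, -1.1667).

Step 2 — sample covariance matrix, S[i,j] = (1/(n-1)) · Σ_k (x_{k,i} - mean_i) · (x_{k,j} - mean_j), divisor n-1 = 5:
  S[X_1,X_1] = ((-0.3333)·(-0.3333) + (-0.3333)·(-0.3333) + (-1.3333)·(-1.3333) + (-0.3333)·(-0.3333) + (1.6667)·(1.6667) + (0.6667)·(0.6667)) / 5 = 5.3333/5 = 1.0667
  S[X_1,X_2] = ((-0.3333)·(2.1667) + (-0.3333)·(-0.8333) + (-1.3333)·(0.1667) + (-0.3333)·(-2.8333) + (1.6667)·(1.1667) + (0.6667)·(0.1667)) / 5 = 2.3333/5 = 0.4667
  S[X_2,X_2] = ((2.1667)·(2.1667) + (-0.8333)·(-0.8333) + (0.1667)·(0.1667) + (-2.8333)·(-2.8333) + (1.1667)·(1.1667) + (0.1667)·(0.1667)) / 5 = 14.8333/5 = 2.9667
  S = [[1.0667, 0.4667],
 [0.4667, 2.9667]].

Step 3 — invert S. det(S) = 1.0667·2.9667 - (0.4667)² = 2.9467.
  S^{-1} = (1/det) · [[d, -b], [-b, a]] = [[1.0068, -0.1584],
 [-0.1584, 0.362]].

Step 4 — quadratic form (x̄ - mu_0)^T · S^{-1} · (x̄ - mu_0):
  S^{-1} · (x̄ - mu_0) = (-0.4864, -0.3167),
  (x̄ - mu_0)^T · [...] = (-0.6667)·(-0.4864) + (-1.1667)·(-0.3167) = 0.6938.

Step 5 — scale by n: T² = 6 · 0.6938 = 4.1629.

T² ≈ 4.1629


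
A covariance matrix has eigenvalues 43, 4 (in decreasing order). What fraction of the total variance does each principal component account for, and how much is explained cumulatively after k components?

Step 1 — total variance = trace(Sigma) = Σ λ_i = 43 + 4 = 47.

Step 2 — fraction explained by component i = λ_i / Σ λ:
  PC1: 43/47 = 0.9149
  PC2: 4/47 = 0.0851

Step 3 — cumulative fraction after k components = (λ_1 + ... + λ_k) / Σ λ:
  k = 1: 43/47 = 0.9149
  k = 2: (43 + 4)/47 = 47/47 = 1

Summary (fraction, with percent):

explained: PC1 0.9149 (91.49%), PC2 0.0851 (8.51%);  cumulative: 0.9149, 1


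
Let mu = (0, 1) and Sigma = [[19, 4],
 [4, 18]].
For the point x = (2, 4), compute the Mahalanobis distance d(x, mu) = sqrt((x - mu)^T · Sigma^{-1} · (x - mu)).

Step 1 — centre the observation: (x - mu) = (2, 3).

Step 2 — invert Sigma. det(Sigma) = 19·18 - (4)² = 326.
  Sigma^{-1} = (1/det) · [[d, -b], [-b, a]] = [[0.0552, -0.0123],
 [-0.0123, 0.0583]].

Step 3 — form the quadratic (x - mu)^T · Sigma^{-1} · (x - mu):
  Sigma^{-1} · (x - mu) = (0.0736, 0.1503).
  (x - mu)^T · [Sigma^{-1} · (x - mu)] = (2)·(0.0736) + (3)·(0.1503) = 0.5982.

Step 4 — take square root: d = √(0.5982) ≈ 0.7734.

d(x, mu) = √(0.5982) ≈ 0.7734


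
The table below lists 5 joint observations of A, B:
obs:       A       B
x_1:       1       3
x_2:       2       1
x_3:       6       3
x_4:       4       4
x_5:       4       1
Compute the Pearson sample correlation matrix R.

Step 1 — column means:
  mean(A) = (1 + 2 + 6 + 4 + 4) / 5 = 17/5 = 3.4
  mean(B) = (3 + 1 + 3 + 4 + 1) / 5 = 12/5 = 2.4

Step 2 — sample variances and covariances s[i,j] = (1/(n-1)) · Σ_k (x_{k,i} - mean_i) · (x_{k,j} - mean_j), with n-1 = 4:
  s[A,A] = ((-2.4)·(-2.4) + (-1.4)·(-1.4) + (2.6)·(2.6) + (0.6)·(0.6) + (0.6)·(0.6)) / 4 = 15.2/4 = 3.8
  s[A,B] = ((-2.4)·(0.6) + (-1.4)·(-1.4) + (2.6)·(0.6) + (0.6)·(1.6) + (0.6)·(-1.4)) / 4 = 2.2/4 = 0.55
  s[B,B] = ((0.6)·(0.6) + (-1.4)·(-1.4) + (0.6)·(0.6) + (1.6)·(1.6) + (-1.4)·(-1.4)) / 4 = 7.2/4 = 1.8
  Sample standard deviations s_i = √(s[i,i]):
  s(A) = √(3.8) = 1.9494
  s(B) = √(1.8) = 1.3416

Step 3 — r_{ij} = s_{ij} / (s_i · s_j):
  r[A,A] = 1 (diagonal).
  r[A,B] = 0.55 / (1.9494 · 1.3416) = 0.55 / 2.6153 = 0.2103
  r[B,B] = 1 (diagonal).

R is symmetric with unit diagonal. Assembling:

R = [[1, 0.2103],
 [0.2103, 1]]


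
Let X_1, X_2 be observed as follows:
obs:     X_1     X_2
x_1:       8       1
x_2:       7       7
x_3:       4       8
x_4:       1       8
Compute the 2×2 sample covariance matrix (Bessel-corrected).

Step 1 — column means:
  mean(X_1) = (8 + 7 + 4 + 1) / 4 = 20/4 = 5
  mean(X_2) = (1 + 7 + 8 + 8) / 4 = 24/4 = 6

Step 2 — sample covariance S[i,j] = (1/(n-1)) · Σ_k (x_{k,i} - mean_i) · (x_{k,j} - mean_j), with n-1 = 3.
  S[X_1,X_1] = ((3)·(3) + (2)·(2) + (-1)·(-1) + (-4)·(-4)) / 3 = 30/3 = 10
  S[X_1,X_2] = ((3)·(-5) + (2)·(1) + (-1)·(2) + (-4)·(2)) / 3 = -23/3 = -7.6667
  S[X_2,X_2] = ((-5)·(-5) + (1)·(1) + (2)·(2) + (2)·(2)) / 3 = 34/3 = 11.3333

S is symmetric (S[j,i] = S[i,j]). Assembling:

S = [[10, -7.6667],
 [-7.6667, 11.3333]]


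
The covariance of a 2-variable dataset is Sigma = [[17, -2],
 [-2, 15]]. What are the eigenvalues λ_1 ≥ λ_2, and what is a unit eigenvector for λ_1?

Step 1 — characteristic polynomial of 2×2 Sigma:
  det(Sigma - λI) = λ² - trace · λ + det = 0.
  trace = 17 + 15 = 32, det = 17·15 - (-2)² = 251.
Step 2 — discriminant:
  Δ = trace² - 4·det = 1024 - 1004 = 20.
Step 3 — eigenvalues:
  λ = (trace ± √Δ)/2 = (32 ± 4.4721)/2,
  λ_1 = 18.2361,  λ_2 = 13.7639.

Step 4 — unit eigenvector for λ_1: solve (Sigma - λ_1 I)v = 0. First row:
  (17 - 18.2361)·v_x + (-2)·v_y = 0, i.e. (-1.2361)·v_x + (-2)·v_y = 0,
  so v ∝ (b, λ_1 - a) = (-2, 1.2361); multiply by -1 so the first entry is positive: u = (2, -1.2361).
  ||u|| = √((2)² + (-1.2361)²) = √(5.5279) ≈ 2.3511,
  v_1 = u/||u|| ≈ (0.8507, -0.5257) (||v_1|| = 1).

λ_1 = 18.2361,  λ_2 = 13.7639;  v_1 ≈ (0.8507, -0.5257)


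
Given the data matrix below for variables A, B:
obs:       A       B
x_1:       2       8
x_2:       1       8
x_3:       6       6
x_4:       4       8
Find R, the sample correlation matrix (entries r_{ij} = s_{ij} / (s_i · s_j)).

Step 1 — column means:
  mean(A) = (2 + 1 + 6 + 4) / 4 = 13/4 = 3.25
  mean(B) = (8 + 8 + 6 + 8) / 4 = 30/4 = 7.5

Step 2 — sample variances and covariances s[i,j] = (1/(n-1)) · Σ_k (x_{k,i} - mean_i) · (x_{k,j} - mean_j), with n-1 = 3:
  s[A,A] = ((-1.25)·(-1.25) + (-2.25)·(-2.25) + (2.75)·(2.75) + (0.75)·(0.75)) / 3 = 14.75/3 = 4.9167
  s[A,B] = ((-1.25)·(0.5) + (-2.25)·(0.5) + (2.75)·(-1.5) + (0.75)·(0.5)) / 3 = -5.5/3 = -1.8333
  s[B,B] = ((0.5)·(0.5) + (0.5)·(0.5) + (-1.5)·(-1.5) + (0.5)·(0.5)) / 3 = 3/3 = 1
  Sample standard deviations s_i = √(s[i,i]):
  s(A) = √(4.9167) = 2.2174
  s(B) = √(1) = 1

Step 3 — r_{ij} = s_{ij} / (s_i · s_j):
  r[A,A] = 1 (diagonal).
  r[A,B] = -1.8333 / (2.2174 · 1) = -1.8333 / 2.2174 = -0.8268
  r[B,B] = 1 (diagonal).

R is symmetric with unit diagonal. Assembling:

R = [[1, -0.8268],
 [-0.8268, 1]]


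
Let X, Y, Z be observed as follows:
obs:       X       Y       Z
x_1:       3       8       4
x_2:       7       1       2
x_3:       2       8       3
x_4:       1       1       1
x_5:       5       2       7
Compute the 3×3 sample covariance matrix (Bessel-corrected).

Step 1 — column means:
  mean(X) = (3 + 7 + 2 + 1 + 5) / 5 = 18/5 = 3.6
  mean(Y) = (8 + 1 + 8 + 1 + 2) / 5 = 20/5 = 4
  mean(Z) = (4 + 2 + 3 + 1 + 7) / 5 = 17/5 = 3.4

Step 2 — sample covariance S[i,j] = (1/(n-1)) · Σ_k (x_{k,i} - mean_i) · (x_{k,j} - mean_j), with n-1 = 4.
  S[X,X] = ((-0.6)·(-0.6) + (3.4)·(3.4) + (-1.6)·(-1.6) + (-2.6)·(-2.6) + (1.4)·(1.4)) / 4 = 23.2/4 = 5.8
  S[X,Y] = ((-0.6)·(4) + (3.4)·(-3) + (-1.6)·(4) + (-2.6)·(-3) + (1.4)·(-2)) / 4 = -14/4 = -3.5
  S[X,Z] = ((-0.6)·(0.6) + (3.4)·(-1.4) + (-1.6)·(-0.4) + (-2.6)·(-2.4) + (1.4)·(3.6)) / 4 = 6.8/4 = 1.7
  S[Y,Y] = ((4)·(4) + (-3)·(-3) + (4)·(4) + (-3)·(-3) + (-2)·(-2)) / 4 = 54/4 = 13.5
  S[Y,Z] = ((4)·(0.6) + (-3)·(-1.4) + (4)·(-0.4) + (-3)·(-2.4) + (-2)·(3.6)) / 4 = 5/4 = 1.25
  S[Z,Z] = ((0.6)·(0.6) + (-1.4)·(-1.4) + (-0.4)·(-0.4) + (-2.4)·(-2.4) + (3.6)·(3.6)) / 4 = 21.2/4 = 5.3

S is symmetric (S[j,i] = S[i,j]). Assembling:

S = [[5.8, -3.5, 1.7],
 [-3.5, 13.5, 1.25],
 [1.7, 1.25, 5.3]]


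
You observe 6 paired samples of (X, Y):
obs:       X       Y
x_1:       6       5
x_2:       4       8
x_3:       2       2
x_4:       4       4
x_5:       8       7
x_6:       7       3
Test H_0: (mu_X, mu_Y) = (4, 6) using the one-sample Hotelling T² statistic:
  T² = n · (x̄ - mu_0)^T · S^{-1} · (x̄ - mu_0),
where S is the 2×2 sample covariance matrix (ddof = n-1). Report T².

Step 1 — sample mean vector:
  mean(X) = (6 + 4 + 2 + 4 + 8 + 7) / 6 = 31/6 = 5.1667
  mean(Y) = (5 + 8 + 2 + 4 + 7 + 3) / 6 = 29/6 = 4.8333
  x̄ = (5.1667, 4.8333),  deviation x̄ - mu_0 = (5.1667, 4.8333) - (4, 6) = (1.1667, -1.1667).

Step 2 — sample covariance matrix, S[i,j] = (1/(n-1)) · Σ_k (x_{k,i} - mean_i) · (x_{k,j} - mean_j), divisor n-1 = 5:
  S[X,X] = ((0.8333)·(0.8333) + (-1.1667)·(-1.1667) + (-3.1667)·(-3.1667) + (-1.1667)·(-1.1667) + (2.8333)·(2.8333) + (1.8333)·(1.8333)) / 5 = 24.8333/5 = 4.9667
  S[X,Y] = ((0.8333)·(0.1667) + (-1.1667)·(3.1667) + (-3.1667)·(-2.8333) + (-1.1667)·(-0.8333) + (2.8333)·(2.1667) + (1.8333)·(-1.8333)) / 5 = 9.1667/5 = 1.8333
  S[Y,Y] = ((0.1667)·(0.1667) + (3.1667)·(3.1667) + (-2.8333)·(-2.8333) + (-0.8333)·(-0.8333) + (2.1667)·(2.1667) + (-1.8333)·(-1.8333)) / 5 = 26.8333/5 = 5.3667
  S = [[4.9667, 1.8333],
 [1.8333, 5.3667]].

Step 3 — invert S. det(S) = 4.9667·5.3667 - (1.8333)² = 23.2933.
  S^{-1} = (1/det) · [[d, -b], [-b, a]] = [[0.2304, -0.0787],
 [-0.0787, 0.2132]].

Step 4 — quadratic form (x̄ - mu_0)^T · S^{-1} · (x̄ - mu_0):
  S^{-1} · (x̄ - mu_0) = (0.3606, -0.3406),
  (x̄ - mu_0)^T · [...] = (1.1667)·(0.3606) + (-1.1667)·(-0.3406) = 0.8181.

Step 5 — scale by n: T² = 6 · 0.8181 = 4.9084.

T² ≈ 4.9084


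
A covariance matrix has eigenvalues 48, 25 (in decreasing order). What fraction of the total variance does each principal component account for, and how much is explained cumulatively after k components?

Step 1 — total variance = trace(Sigma) = Σ λ_i = 48 + 25 = 73.

Step 2 — fraction explained by component i = λ_i / Σ λ:
  PC1: 48/73 = 0.6575
  PC2: 25/73 = 0.3425

Step 3 — cumulative fraction after k components = (λ_1 + ... + λ_k) / Σ λ:
  k = 1: 48/73 = 0.6575
  k = 2: (48 + 25)/73 = 73/73 = 1

Summary (fraction, with percent):

explained: PC1 0.6575 (65.75%), PC2 0.3425 (34.25%);  cumulative: 0.6575, 1


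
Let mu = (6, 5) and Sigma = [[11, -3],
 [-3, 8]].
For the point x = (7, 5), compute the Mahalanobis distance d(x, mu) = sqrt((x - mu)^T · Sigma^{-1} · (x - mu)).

Step 1 — centre the observation: (x - mu) = (1, 0).

Step 2 — invert Sigma. det(Sigma) = 11·8 - (-3)² = 79.
  Sigma^{-1} = (1/det) · [[d, -b], [-b, a]] = [[0.1013, 0.038],
 [0.038, 0.1392]].

Step 3 — form the quadratic (x - mu)^T · Sigma^{-1} · (x - mu):
  Sigma^{-1} · (x - mu) = (0.1013, 0.038).
  (x - mu)^T · [Sigma^{-1} · (x - mu)] = (1)·(0.1013) + (0)·(0.038) = 0.1013.

Step 4 — take square root: d = √(0.1013) ≈ 0.3182.

d(x, mu) = √(0.1013) ≈ 0.3182


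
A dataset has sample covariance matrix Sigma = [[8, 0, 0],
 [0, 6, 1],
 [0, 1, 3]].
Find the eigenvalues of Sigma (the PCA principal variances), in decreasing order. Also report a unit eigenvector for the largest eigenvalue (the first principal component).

Step 1 — characteristic polynomial p(λ) = det(λI - Sigma) = λ³ - tr·λ² + c_1·λ - det, where tr = trace, c_1 = sum of the principal 2×2 minors, det = det(Sigma):
  tr = 8 + 6 + 3 = 17,
  c_1 = (8·6 - (0)²) + (8·3 - (0)²) + (6·3 - (1)²) = 48 + 24 + 17 = 89,
  det = 8·(6·3 - (1)²) - (0)·((0)·3 - (1)·(0)) + (0)·((0)·(1) - 6·(0)) = 8·(17) - (0)·(0) + (0)·(0) = 136.
  So p(λ) = λ³ - 17λ² + 89λ - 136.
Step 2 — look for an integer root (rational root theorem: any rational root is an integer divisor of 136). Testing λ = 8:
  p(8) = 512 - 1088 + 712 - 136 = 0  ✓
  Dividing out (λ - 8): p(λ) = (λ - 8)(λ² - 9λ + 17).
Step 3 — remaining eigenvalues from the quadratic λ² - 9λ + 17 = 0:
  Δ = 9² - 4·17 = 81 - 68 = 13,  λ = (9 ± √13)/2 = (9 ± 3.6056)/2 ≈ 6.3028 or 2.6972.
  Sorted: λ_1 = 8,  λ_2 = 6.3028,  λ_3 = 2.6972  (check: sum = 17 = tr ✓).

Step 4 — unit eigenvector for λ_1 = 8: v spans the null space of (Sigma - λ_1 I), whose rows are
  r_1 = (0, 0, 0),  r_2 = (0, -2, 1),  r_3 = (0, 1, -5).
  v is orthogonal to every row, so take v ∝ r_2 × r_3 = ((-2)·(-5) - (1)·(1), (1)·(0) - (0)·(-5), (0)·(1) - (-2)·(0)) = (9, 0, 0).
  Rescale (divide by 9): u = (1, 0, 0).
  ||u|| = √((1)² + (0)² + (0)²) = √(1) = 1,  v_1 = u/||u|| ≈ (1, 0, 0) (||v_1|| = 1).

λ_1 = 8,  λ_2 = 6.3028,  λ_3 = 2.6972;  v_1 ≈ (1, 0, 0)
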